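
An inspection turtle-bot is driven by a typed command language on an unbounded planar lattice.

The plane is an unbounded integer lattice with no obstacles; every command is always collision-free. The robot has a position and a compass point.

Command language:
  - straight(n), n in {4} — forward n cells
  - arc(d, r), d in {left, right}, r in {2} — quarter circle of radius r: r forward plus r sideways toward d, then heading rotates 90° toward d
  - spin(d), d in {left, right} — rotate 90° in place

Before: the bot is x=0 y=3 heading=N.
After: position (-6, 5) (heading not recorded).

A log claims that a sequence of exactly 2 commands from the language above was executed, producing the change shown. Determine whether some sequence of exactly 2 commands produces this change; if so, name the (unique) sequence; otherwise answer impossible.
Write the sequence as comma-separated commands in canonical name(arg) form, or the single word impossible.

key: order matters: swapping arc(left, 2) and straight(4) lands elsewhere
from: x=0 y=3 heading=N
t=1 arc(left, 2) ⇒ x=-2 y=5 heading=W
t=2 straight(4) ⇒ x=-6 y=5 heading=W
all 25 alternatives checked — unique.

arc(left, 2), straight(4)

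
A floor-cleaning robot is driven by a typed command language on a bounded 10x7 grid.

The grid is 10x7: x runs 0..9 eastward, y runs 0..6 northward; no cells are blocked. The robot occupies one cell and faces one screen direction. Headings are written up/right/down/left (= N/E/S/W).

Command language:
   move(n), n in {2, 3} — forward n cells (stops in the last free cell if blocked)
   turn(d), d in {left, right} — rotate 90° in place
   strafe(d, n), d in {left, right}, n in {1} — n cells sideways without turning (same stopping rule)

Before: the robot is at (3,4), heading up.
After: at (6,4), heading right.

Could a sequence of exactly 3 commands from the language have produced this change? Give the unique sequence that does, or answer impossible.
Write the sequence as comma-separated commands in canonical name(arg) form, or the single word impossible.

strafe(right, 1), turn(right), move(2)

key: order matters: swapping strafe(right, 1) and move(2) lands elsewhere
initial: at (3,4), heading up
t=1 strafe(right, 1) ⇒ at (4,4), heading up
t=2 turn(right) ⇒ at (4,4), heading right
t=3 move(2) ⇒ at (6,4), heading right
all 216 alternatives checked — unique.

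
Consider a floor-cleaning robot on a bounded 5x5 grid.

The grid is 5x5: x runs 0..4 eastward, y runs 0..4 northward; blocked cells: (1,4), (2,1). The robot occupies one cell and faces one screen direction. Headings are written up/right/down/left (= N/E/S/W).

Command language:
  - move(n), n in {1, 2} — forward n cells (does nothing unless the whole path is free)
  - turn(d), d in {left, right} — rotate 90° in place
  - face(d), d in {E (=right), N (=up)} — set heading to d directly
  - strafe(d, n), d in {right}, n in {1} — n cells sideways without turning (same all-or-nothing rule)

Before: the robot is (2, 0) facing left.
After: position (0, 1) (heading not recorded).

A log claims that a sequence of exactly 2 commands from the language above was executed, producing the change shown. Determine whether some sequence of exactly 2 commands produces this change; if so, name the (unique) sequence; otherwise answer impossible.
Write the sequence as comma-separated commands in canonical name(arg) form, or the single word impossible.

move(2), strafe(right, 1)

key: order matters: swapping move(2) and strafe(right, 1) lands elsewhere
t0: (2, 0) facing left
t=1 move(2) ⇒ (0, 0) facing left
t=2 strafe(right, 1) ⇒ (0, 1) facing left
no other 2-command option fits: unique.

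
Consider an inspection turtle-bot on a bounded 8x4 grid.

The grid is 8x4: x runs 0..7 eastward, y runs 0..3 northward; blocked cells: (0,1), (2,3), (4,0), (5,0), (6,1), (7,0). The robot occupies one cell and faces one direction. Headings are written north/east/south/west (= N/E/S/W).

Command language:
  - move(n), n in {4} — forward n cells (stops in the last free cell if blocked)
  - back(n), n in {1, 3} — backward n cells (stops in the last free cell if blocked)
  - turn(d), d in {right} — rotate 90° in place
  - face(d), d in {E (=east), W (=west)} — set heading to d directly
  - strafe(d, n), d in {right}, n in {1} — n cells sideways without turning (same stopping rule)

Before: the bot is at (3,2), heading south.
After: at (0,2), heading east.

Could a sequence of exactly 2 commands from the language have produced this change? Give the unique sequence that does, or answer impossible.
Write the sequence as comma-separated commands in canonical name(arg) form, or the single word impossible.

face(E), back(3)

key: order matters: swapping face(E) and back(3) lands elsewhere
start: at (3,2), heading south
step 1 (face(E)): at (3,2), heading east
step 2 (back(3)): at (0,2), heading east
uniquely the one of 49 2-step routes that fits.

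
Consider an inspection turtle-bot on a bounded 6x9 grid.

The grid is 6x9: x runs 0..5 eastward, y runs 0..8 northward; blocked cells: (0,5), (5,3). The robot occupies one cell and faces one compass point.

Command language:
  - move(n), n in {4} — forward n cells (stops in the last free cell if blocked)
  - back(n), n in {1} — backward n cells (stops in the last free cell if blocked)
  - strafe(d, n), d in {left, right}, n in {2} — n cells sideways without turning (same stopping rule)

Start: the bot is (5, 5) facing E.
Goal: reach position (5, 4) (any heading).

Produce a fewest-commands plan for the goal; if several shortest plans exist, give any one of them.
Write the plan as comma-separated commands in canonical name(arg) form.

strafe(right, 2)

t0: (5, 5) facing E
[1] after strafe(right, 2): (5, 4) facing E
no 0-step plan works, so 1 is optimal.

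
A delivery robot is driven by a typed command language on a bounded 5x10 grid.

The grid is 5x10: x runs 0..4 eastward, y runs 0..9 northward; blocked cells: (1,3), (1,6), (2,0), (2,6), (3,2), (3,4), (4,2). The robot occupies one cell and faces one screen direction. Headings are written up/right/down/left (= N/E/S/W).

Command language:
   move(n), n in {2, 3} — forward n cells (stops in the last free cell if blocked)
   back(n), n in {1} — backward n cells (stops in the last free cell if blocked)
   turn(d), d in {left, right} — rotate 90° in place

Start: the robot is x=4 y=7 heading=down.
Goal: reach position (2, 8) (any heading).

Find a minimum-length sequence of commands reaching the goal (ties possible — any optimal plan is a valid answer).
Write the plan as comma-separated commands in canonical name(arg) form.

back(1), turn(right), move(2)

from: x=4 y=7 heading=down
step 1 (back(1)): x=4 y=8 heading=down
step 2 (turn(right)): x=4 y=8 heading=left
step 3 (move(2)): x=2 y=8 heading=left
nothing shorter than 3 reaches the goal.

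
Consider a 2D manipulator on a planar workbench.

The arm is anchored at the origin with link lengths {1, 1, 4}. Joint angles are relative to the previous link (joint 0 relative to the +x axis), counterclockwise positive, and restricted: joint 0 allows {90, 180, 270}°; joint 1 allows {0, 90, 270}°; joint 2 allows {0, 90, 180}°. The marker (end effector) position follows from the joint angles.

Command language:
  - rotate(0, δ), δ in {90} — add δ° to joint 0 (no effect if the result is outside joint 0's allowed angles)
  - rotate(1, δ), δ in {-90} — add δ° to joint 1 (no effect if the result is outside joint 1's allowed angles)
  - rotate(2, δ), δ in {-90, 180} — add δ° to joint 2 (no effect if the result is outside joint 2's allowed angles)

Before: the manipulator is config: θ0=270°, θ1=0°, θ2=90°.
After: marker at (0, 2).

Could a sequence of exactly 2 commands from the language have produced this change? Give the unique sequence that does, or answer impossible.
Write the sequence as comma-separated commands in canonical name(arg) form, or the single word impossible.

rotate(2, -90), rotate(2, 180)

key: running rotate(2, 180) before rotate(2, -90) would end elsewhere — order is forced
initial: config: θ0=270°, θ1=0°, θ2=90°
t=1 rotate(2, -90) ⇒ config: θ0=270°, θ1=0°, θ2=0°
t=2 rotate(2, 180) ⇒ config: θ0=270°, θ1=0°, θ2=180°
uniquely the one of 16 2-step routes that fits.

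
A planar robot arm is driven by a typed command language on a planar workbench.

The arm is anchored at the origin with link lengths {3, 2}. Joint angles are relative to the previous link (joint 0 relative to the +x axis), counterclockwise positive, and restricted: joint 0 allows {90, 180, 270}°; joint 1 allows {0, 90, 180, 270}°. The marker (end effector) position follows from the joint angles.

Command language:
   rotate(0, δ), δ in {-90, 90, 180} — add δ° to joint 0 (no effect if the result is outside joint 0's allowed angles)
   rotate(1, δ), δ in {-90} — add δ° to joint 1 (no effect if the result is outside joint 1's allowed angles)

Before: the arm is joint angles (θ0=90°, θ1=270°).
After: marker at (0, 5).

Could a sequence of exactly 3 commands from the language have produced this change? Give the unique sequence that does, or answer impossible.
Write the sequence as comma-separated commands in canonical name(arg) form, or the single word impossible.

rotate(1, -90), rotate(1, -90), rotate(1, -90)

start: joint angles (θ0=90°, θ1=270°)
[1] after rotate(1, -90): joint angles (θ0=90°, θ1=180°)
[2] after rotate(1, -90): joint angles (θ0=90°, θ1=90°)
[3] after rotate(1, -90): joint angles (θ0=90°, θ1=0°)
uniquely the one of 64 3-step routes that fits.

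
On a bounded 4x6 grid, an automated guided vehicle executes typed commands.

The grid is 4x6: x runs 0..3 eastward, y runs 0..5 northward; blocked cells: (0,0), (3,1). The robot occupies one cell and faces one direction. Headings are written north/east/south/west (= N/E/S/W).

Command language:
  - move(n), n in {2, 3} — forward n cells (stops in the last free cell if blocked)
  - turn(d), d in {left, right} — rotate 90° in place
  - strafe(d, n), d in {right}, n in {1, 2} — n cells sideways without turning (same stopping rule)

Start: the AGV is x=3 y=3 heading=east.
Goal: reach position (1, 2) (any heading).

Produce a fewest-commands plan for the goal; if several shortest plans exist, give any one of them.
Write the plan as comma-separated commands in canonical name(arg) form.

from: x=3 y=3 heading=east
1. strafe(right, 2) → x=3 y=2 heading=east
2. turn(right) → x=3 y=2 heading=south
3. strafe(right, 2) → x=1 y=2 heading=south
nothing shorter than 3 reaches the goal.

strafe(right, 2), turn(right), strafe(right, 2)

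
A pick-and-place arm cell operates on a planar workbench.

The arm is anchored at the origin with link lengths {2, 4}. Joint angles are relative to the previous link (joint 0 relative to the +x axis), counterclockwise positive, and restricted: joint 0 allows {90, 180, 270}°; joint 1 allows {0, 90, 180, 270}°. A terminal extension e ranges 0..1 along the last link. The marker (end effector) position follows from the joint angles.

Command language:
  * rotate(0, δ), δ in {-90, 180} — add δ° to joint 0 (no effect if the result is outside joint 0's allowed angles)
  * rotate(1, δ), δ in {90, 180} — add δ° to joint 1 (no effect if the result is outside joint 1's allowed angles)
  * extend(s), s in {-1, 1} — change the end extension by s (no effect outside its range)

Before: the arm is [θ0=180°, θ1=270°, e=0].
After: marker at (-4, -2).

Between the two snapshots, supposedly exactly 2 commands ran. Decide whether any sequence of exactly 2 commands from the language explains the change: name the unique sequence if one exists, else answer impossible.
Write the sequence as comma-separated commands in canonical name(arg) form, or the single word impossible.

rotate(0, -90), rotate(0, 180)

key: running rotate(0, 180) before rotate(0, -90) would end elsewhere — order is forced
begin: [θ0=180°, θ1=270°, e=0]
1. rotate(0, -90) → [θ0=90°, θ1=270°, e=0]
2. rotate(0, 180) → [θ0=270°, θ1=270°, e=0]
no rival 2-sequence matches.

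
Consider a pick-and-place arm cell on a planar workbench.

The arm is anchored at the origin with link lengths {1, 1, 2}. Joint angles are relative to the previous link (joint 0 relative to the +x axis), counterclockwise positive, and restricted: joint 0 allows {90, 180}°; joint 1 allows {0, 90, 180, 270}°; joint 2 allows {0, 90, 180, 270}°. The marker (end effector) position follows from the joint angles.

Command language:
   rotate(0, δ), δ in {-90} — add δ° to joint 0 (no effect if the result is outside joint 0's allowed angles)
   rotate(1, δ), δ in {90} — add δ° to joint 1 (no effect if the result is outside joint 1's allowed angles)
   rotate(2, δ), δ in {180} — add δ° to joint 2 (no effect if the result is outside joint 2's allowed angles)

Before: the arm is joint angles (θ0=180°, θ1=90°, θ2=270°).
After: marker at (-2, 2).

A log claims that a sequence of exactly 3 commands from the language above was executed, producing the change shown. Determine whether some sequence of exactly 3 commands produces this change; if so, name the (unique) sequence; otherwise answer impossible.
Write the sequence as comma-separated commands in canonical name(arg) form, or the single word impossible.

rotate(1, 90), rotate(1, 90), rotate(1, 90)

start: joint angles (θ0=180°, θ1=90°, θ2=270°)
1. rotate(1, 90) → joint angles (θ0=180°, θ1=180°, θ2=270°)
2. rotate(1, 90) → joint angles (θ0=180°, θ1=270°, θ2=270°)
3. rotate(1, 90) → joint angles (θ0=180°, θ1=0°, θ2=270°)
no rival 3-sequence matches.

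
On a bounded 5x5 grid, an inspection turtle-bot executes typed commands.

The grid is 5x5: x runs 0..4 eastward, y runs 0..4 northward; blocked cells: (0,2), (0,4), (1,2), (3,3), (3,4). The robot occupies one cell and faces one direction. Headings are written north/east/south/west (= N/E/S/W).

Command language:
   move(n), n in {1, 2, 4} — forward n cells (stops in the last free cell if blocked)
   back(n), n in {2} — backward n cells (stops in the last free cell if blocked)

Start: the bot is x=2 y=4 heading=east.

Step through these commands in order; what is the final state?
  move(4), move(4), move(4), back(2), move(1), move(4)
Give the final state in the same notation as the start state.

x=2 y=4 heading=east

initial: x=2 y=4 heading=east
step 1 (move(4)): x=2 y=4 heading=east
step 2 (move(4)): x=2 y=4 heading=east
step 3 (move(4)): x=2 y=4 heading=east
step 4 (back(2)): x=1 y=4 heading=east
step 5 (move(1)): x=2 y=4 heading=east
step 6 (move(4)): x=2 y=4 heading=east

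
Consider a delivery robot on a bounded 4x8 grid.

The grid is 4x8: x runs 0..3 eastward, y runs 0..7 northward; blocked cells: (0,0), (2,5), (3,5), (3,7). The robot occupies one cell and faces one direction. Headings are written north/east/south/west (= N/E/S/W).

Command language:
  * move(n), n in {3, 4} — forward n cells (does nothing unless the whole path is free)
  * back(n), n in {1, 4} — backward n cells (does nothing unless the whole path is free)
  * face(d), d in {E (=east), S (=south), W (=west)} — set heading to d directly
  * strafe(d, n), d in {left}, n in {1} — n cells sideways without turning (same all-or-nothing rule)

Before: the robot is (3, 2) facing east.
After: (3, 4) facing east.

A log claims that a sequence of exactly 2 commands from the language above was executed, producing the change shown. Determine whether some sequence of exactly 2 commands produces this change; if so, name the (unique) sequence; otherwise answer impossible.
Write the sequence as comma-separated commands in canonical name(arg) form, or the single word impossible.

key: heading stays E — no command in the sequence turns
from: (3, 2) facing east
t=1 strafe(left, 1) ⇒ (3, 3) facing east
t=2 strafe(left, 1) ⇒ (3, 4) facing east
uniquely the one of 64 2-step routes that fits.

strafe(left, 1), strafe(left, 1)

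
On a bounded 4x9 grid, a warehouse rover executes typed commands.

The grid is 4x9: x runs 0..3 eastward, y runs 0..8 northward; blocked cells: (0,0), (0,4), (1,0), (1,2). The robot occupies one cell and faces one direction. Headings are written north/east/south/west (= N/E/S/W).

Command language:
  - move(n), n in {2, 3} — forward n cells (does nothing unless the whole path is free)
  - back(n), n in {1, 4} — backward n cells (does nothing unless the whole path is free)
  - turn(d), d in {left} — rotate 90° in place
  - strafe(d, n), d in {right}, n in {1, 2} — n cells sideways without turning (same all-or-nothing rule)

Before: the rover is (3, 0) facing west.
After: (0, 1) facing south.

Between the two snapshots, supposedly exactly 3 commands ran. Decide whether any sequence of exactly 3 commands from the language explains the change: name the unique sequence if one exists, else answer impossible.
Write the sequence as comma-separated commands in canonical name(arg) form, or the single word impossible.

strafe(right, 1), move(3), turn(left)

key: running turn(left) before strafe(right, 1) would end elsewhere — order is forced
from: (3, 0) facing west
1. strafe(right, 1) → (3, 1) facing west
2. move(3) → (0, 1) facing west
3. turn(left) → (0, 1) facing south
no rival 3-sequence matches.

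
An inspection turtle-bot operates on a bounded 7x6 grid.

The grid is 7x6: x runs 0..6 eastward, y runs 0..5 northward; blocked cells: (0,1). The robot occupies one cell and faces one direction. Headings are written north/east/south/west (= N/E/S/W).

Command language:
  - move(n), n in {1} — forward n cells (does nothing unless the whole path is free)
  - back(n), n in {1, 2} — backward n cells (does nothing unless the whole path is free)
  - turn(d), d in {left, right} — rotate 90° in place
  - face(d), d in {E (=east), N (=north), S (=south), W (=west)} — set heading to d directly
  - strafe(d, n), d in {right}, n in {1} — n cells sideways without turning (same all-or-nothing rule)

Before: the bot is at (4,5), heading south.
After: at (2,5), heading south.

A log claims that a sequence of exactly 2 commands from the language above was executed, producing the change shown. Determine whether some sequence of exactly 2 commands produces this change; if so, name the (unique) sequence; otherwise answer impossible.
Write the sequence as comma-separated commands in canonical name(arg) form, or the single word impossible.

key: heading stays S — no command in the sequence turns
from: at (4,5), heading south
t=1 strafe(right, 1) ⇒ at (3,5), heading south
t=2 strafe(right, 1) ⇒ at (2,5), heading south
uniquely the one of 100 2-step routes that fits.

strafe(right, 1), strafe(right, 1)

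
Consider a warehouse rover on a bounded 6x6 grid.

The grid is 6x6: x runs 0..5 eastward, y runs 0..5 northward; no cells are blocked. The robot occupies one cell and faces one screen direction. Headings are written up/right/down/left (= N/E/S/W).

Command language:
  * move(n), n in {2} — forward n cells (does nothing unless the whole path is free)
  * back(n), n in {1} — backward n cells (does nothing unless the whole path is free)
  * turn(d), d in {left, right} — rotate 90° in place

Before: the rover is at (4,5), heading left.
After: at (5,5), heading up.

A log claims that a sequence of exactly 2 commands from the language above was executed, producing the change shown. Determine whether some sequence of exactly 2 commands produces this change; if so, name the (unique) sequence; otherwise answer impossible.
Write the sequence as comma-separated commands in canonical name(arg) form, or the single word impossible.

key: order matters: swapping back(1) and turn(right) lands elsewhere
start: at (4,5), heading left
t=1 back(1) ⇒ at (5,5), heading left
t=2 turn(right) ⇒ at (5,5), heading up
all 16 alternatives checked — unique.

back(1), turn(right)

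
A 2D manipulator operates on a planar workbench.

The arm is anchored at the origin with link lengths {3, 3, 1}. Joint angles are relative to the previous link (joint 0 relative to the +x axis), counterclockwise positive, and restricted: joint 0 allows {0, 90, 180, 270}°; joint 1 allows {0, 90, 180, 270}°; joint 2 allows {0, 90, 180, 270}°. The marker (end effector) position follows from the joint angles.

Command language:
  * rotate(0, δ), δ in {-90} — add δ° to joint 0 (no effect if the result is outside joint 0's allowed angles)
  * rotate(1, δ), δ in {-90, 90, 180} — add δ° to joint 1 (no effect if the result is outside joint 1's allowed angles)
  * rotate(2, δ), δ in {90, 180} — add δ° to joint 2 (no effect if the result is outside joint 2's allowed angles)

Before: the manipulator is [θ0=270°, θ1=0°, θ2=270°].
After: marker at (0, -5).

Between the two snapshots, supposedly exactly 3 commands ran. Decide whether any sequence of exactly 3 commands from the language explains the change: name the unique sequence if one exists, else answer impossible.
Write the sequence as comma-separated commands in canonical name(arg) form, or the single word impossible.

from: [θ0=270°, θ1=0°, θ2=270°]
t=1 rotate(2, 90) ⇒ [θ0=270°, θ1=0°, θ2=0°]
t=2 rotate(2, 90) ⇒ [θ0=270°, θ1=0°, θ2=90°]
t=3 rotate(2, 90) ⇒ [θ0=270°, θ1=0°, θ2=180°]
no other 3-command option fits: unique.

rotate(2, 90), rotate(2, 90), rotate(2, 90)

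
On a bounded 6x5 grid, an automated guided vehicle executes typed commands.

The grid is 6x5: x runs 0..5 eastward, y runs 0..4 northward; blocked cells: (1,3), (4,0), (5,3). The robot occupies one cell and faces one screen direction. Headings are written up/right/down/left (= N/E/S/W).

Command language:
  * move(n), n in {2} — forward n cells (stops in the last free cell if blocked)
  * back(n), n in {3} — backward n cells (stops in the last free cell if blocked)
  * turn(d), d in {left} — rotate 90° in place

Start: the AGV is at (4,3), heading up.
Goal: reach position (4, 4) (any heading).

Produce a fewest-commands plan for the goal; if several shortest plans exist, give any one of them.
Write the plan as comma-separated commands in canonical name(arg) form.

move(2)

t0: at (4,3), heading up
1. move(2) → at (4,4), heading up
shorter routes all fall short; 1 is best.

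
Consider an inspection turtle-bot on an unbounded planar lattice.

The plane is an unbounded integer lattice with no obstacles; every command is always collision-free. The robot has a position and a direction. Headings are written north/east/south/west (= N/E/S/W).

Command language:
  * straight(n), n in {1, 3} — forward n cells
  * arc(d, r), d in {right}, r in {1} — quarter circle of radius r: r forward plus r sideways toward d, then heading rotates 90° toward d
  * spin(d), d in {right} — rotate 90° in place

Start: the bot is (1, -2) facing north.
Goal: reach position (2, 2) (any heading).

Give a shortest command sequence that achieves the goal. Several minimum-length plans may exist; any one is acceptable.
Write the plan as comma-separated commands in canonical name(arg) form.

begin: (1, -2) facing north
step 1 (straight(3)): (1, 1) facing north
step 2 (arc(right, 1)): (2, 2) facing east
shorter routes all fall short; 2 is best.

straight(3), arc(right, 1)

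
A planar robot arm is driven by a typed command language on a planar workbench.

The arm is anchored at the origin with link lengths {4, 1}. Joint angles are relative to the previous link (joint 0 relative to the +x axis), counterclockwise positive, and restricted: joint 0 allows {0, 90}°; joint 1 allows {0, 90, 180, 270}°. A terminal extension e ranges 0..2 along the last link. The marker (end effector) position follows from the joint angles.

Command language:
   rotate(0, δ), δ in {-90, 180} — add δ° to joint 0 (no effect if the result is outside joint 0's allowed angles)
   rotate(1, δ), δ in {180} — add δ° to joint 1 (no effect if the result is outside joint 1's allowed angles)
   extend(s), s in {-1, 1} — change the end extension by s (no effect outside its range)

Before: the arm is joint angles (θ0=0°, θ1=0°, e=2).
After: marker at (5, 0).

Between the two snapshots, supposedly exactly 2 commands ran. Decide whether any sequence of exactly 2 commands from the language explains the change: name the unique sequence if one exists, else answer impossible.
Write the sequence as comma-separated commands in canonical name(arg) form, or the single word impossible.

extend(-1), extend(-1)

initial: joint angles (θ0=0°, θ1=0°, e=2)
[1] after extend(-1): joint angles (θ0=0°, θ1=0°, e=1)
[2] after extend(-1): joint angles (θ0=0°, θ1=0°, e=0)
all 25 alternatives checked — unique.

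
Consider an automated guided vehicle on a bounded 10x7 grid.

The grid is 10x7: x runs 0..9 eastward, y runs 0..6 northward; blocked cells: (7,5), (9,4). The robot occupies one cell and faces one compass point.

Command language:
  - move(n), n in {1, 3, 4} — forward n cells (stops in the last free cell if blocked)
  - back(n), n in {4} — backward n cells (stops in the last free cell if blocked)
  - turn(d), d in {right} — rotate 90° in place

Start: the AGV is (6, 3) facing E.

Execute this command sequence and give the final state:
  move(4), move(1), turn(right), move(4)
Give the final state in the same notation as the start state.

(9, 0) facing S

from: (6, 3) facing E
1. move(4) → (9, 3) facing E
2. move(1) → (9, 3) facing E
3. turn(right) → (9, 3) facing S
4. move(4) → (9, 0) facing S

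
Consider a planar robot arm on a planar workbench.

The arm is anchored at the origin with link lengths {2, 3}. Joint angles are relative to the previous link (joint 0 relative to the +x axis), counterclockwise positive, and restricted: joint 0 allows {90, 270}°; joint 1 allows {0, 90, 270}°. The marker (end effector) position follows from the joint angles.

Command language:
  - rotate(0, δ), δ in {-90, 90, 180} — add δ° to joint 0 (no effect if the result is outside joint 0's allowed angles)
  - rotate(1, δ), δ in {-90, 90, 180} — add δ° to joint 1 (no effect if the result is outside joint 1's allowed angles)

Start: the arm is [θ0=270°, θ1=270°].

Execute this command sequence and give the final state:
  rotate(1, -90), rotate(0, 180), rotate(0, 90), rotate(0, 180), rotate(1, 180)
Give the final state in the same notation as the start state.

[θ0=270°, θ1=90°]

t0: [θ0=270°, θ1=270°]
1. rotate(1, -90) → [θ0=270°, θ1=270°]
2. rotate(0, 180) → [θ0=90°, θ1=270°]
3. rotate(0, 90) → [θ0=90°, θ1=270°]
4. rotate(0, 180) → [θ0=270°, θ1=270°]
5. rotate(1, 180) → [θ0=270°, θ1=90°]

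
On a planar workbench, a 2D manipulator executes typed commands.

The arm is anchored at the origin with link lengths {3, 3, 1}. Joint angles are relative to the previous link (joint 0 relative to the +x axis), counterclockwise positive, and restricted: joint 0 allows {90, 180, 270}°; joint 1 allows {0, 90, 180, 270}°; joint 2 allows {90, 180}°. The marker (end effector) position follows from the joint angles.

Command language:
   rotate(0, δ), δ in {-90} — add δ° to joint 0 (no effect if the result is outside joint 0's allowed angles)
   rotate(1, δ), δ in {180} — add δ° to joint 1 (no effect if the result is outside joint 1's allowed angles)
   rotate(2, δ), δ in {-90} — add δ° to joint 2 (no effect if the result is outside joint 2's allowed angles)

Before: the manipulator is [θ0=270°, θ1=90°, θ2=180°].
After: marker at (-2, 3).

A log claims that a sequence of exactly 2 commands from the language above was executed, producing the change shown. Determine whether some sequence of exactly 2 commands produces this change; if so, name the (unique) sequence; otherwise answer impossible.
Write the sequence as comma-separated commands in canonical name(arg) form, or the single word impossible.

from: [θ0=270°, θ1=90°, θ2=180°]
[1] after rotate(0, -90): [θ0=180°, θ1=90°, θ2=180°]
[2] after rotate(0, -90): [θ0=90°, θ1=90°, θ2=180°]
all 9 alternatives checked — unique.

rotate(0, -90), rotate(0, -90)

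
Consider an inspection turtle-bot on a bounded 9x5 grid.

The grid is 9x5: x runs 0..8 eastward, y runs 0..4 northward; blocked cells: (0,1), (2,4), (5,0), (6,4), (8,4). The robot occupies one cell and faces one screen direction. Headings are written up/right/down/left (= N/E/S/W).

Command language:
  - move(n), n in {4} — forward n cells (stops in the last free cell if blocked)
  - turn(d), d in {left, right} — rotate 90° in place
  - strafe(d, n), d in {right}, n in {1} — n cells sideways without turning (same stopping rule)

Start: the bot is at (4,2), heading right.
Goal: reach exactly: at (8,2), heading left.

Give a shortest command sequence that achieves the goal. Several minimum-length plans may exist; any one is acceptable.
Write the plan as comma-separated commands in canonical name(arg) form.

initial: at (4,2), heading right
t=1 move(4) ⇒ at (8,2), heading right
t=2 turn(left) ⇒ at (8,2), heading up
t=3 turn(left) ⇒ at (8,2), heading left
no 2-step plan works, so 3 is optimal.

move(4), turn(left), turn(left)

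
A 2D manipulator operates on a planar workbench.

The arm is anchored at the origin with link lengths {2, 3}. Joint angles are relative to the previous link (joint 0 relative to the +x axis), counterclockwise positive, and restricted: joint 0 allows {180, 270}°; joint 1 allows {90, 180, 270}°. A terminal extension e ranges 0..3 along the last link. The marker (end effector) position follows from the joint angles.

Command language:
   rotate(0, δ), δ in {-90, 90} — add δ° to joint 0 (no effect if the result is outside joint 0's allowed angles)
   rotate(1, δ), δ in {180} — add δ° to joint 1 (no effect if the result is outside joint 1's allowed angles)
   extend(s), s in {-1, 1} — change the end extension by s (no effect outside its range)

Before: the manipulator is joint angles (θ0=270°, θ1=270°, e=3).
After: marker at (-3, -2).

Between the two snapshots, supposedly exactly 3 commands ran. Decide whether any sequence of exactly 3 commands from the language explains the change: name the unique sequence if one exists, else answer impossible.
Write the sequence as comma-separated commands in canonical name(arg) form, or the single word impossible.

from: joint angles (θ0=270°, θ1=270°, e=3)
[1] after extend(-1): joint angles (θ0=270°, θ1=270°, e=2)
[2] after extend(-1): joint angles (θ0=270°, θ1=270°, e=1)
[3] after extend(-1): joint angles (θ0=270°, θ1=270°, e=0)
all 125 alternatives checked — unique.

extend(-1), extend(-1), extend(-1)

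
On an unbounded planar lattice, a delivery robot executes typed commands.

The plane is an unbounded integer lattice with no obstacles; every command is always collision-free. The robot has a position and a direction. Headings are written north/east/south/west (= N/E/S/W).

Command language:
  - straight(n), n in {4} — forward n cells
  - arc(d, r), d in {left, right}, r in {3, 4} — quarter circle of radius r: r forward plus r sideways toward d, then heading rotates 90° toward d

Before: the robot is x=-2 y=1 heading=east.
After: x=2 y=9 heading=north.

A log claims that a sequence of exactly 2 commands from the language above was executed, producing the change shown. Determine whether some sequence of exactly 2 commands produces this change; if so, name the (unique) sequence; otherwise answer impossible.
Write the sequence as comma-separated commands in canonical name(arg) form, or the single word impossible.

key: order matters: swapping arc(left, 4) and straight(4) lands elsewhere
start: x=-2 y=1 heading=east
[1] after arc(left, 4): x=2 y=5 heading=north
[2] after straight(4): x=2 y=9 heading=north
no rival 2-sequence matches.

arc(left, 4), straight(4)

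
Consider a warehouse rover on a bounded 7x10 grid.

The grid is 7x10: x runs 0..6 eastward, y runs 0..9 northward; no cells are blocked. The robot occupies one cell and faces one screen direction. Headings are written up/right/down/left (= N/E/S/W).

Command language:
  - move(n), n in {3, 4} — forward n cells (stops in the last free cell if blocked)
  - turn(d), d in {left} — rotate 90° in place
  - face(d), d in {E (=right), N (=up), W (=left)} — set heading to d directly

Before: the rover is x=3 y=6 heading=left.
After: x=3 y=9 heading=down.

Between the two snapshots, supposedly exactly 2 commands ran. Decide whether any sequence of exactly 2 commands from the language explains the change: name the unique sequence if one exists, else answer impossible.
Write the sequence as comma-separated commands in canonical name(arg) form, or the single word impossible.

impossible

every 2-command combo misses the target.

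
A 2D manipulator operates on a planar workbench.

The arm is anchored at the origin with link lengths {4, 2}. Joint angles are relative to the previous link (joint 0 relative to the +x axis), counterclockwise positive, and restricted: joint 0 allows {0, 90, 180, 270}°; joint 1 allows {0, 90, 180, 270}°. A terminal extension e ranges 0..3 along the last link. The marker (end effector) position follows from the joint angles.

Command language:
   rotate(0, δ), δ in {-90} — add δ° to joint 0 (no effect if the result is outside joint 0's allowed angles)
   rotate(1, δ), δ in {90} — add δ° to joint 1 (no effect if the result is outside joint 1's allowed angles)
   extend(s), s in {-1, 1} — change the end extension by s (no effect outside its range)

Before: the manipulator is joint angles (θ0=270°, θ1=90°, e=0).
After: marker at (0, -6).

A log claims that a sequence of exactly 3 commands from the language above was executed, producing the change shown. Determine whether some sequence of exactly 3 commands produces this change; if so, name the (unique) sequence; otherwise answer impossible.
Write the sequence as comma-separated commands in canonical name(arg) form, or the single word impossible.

begin: joint angles (θ0=270°, θ1=90°, e=0)
1. rotate(1, 90) → joint angles (θ0=270°, θ1=180°, e=0)
2. rotate(1, 90) → joint angles (θ0=270°, θ1=270°, e=0)
3. rotate(1, 90) → joint angles (θ0=270°, θ1=0°, e=0)
no other 3-command option fits: unique.

rotate(1, 90), rotate(1, 90), rotate(1, 90)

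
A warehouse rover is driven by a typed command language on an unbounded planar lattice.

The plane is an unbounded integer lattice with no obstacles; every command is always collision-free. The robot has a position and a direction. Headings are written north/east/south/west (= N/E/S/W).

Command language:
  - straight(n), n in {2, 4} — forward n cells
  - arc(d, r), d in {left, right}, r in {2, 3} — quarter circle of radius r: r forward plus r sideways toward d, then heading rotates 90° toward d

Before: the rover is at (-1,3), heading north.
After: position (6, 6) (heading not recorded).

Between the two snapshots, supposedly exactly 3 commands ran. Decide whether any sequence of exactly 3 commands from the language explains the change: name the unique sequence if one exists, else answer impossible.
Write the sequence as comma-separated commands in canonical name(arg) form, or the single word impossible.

arc(right, 3), straight(2), straight(2)

key: running straight(2) before arc(right, 3) would end elsewhere — order is forced
from: at (-1,3), heading north
step 1 (arc(right, 3)): at (2,6), heading east
step 2 (straight(2)): at (4,6), heading east
step 3 (straight(2)): at (6,6), heading east
all 216 alternatives checked — unique.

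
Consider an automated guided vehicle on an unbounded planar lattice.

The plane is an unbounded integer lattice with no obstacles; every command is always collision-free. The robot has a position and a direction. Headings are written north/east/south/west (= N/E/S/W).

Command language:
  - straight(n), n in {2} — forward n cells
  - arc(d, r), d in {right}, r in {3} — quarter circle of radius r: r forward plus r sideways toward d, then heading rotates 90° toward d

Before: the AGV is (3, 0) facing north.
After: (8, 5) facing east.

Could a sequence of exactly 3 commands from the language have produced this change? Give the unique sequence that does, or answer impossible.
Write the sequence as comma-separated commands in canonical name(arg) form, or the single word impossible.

straight(2), arc(right, 3), straight(2)

key: cell and facing (now E) both changed — the 3 commands mix motion and turning
t0: (3, 0) facing north
[1] after straight(2): (3, 2) facing north
[2] after arc(right, 3): (6, 5) facing east
[3] after straight(2): (8, 5) facing east
uniquely the one of 8 3-step routes that fits.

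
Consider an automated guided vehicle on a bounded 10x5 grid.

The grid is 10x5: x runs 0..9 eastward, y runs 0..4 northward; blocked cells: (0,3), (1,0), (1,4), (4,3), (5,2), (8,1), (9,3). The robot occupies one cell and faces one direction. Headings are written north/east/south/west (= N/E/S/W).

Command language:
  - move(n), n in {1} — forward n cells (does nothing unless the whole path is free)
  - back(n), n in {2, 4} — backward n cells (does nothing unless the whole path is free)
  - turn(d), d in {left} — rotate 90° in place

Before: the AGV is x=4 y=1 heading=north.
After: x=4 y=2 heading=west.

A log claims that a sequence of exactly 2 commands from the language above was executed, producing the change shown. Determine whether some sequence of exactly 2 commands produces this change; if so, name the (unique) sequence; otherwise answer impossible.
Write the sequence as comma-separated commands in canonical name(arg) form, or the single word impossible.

move(1), turn(left)

key: position moved to (4,2) AND the heading swung to W — translation plus rotation needed
from: x=4 y=1 heading=north
[1] after move(1): x=4 y=2 heading=north
[2] after turn(left): x=4 y=2 heading=west
no rival 2-sequence matches.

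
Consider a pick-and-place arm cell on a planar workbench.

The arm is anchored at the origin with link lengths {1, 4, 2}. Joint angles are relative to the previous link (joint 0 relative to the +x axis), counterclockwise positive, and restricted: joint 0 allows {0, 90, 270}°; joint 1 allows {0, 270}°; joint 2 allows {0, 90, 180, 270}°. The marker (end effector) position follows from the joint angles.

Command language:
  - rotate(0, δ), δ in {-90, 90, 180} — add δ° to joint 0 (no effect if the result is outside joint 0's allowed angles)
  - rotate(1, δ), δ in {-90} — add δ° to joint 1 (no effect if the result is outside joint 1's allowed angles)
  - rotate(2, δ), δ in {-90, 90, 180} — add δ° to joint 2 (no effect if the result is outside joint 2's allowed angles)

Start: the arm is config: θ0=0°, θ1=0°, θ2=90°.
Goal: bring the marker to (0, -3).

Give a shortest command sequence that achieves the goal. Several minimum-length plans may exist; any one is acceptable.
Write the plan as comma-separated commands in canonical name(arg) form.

t0: config: θ0=0°, θ1=0°, θ2=90°
1. rotate(0, -90) → config: θ0=270°, θ1=0°, θ2=90°
2. rotate(2, 90) → config: θ0=270°, θ1=0°, θ2=180°
shorter routes all fall short; 2 is best.

rotate(0, -90), rotate(2, 90)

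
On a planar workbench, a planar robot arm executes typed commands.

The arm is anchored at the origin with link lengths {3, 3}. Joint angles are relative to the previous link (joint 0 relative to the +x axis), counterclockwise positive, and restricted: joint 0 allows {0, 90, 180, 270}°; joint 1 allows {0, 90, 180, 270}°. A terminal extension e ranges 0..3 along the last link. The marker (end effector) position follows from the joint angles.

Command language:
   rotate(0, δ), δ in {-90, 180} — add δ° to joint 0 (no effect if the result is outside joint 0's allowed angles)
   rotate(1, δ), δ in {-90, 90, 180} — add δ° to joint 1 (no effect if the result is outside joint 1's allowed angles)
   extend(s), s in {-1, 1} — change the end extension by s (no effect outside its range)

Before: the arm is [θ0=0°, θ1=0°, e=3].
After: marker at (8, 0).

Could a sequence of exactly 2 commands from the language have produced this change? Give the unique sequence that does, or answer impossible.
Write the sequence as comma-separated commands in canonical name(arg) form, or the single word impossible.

key: running extend(-1) before extend(1) would end elsewhere — order is forced
initial: [θ0=0°, θ1=0°, e=3]
t=1 extend(1) ⇒ [θ0=0°, θ1=0°, e=3]
t=2 extend(-1) ⇒ [θ0=0°, θ1=0°, e=2]
no other 2-command option fits: unique.

extend(1), extend(-1)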